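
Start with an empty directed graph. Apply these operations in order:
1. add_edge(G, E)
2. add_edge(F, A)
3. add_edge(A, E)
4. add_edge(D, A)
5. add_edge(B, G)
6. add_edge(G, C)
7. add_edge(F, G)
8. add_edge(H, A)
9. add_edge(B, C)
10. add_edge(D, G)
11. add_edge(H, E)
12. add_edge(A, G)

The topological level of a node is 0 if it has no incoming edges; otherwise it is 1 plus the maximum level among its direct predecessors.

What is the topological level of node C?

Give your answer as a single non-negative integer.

Answer: 3

Derivation:
Op 1: add_edge(G, E). Edges now: 1
Op 2: add_edge(F, A). Edges now: 2
Op 3: add_edge(A, E). Edges now: 3
Op 4: add_edge(D, A). Edges now: 4
Op 5: add_edge(B, G). Edges now: 5
Op 6: add_edge(G, C). Edges now: 6
Op 7: add_edge(F, G). Edges now: 7
Op 8: add_edge(H, A). Edges now: 8
Op 9: add_edge(B, C). Edges now: 9
Op 10: add_edge(D, G). Edges now: 10
Op 11: add_edge(H, E). Edges now: 11
Op 12: add_edge(A, G). Edges now: 12
Compute levels (Kahn BFS):
  sources (in-degree 0): B, D, F, H
  process B: level=0
    B->C: in-degree(C)=1, level(C)>=1
    B->G: in-degree(G)=3, level(G)>=1
  process D: level=0
    D->A: in-degree(A)=2, level(A)>=1
    D->G: in-degree(G)=2, level(G)>=1
  process F: level=0
    F->A: in-degree(A)=1, level(A)>=1
    F->G: in-degree(G)=1, level(G)>=1
  process H: level=0
    H->A: in-degree(A)=0, level(A)=1, enqueue
    H->E: in-degree(E)=2, level(E)>=1
  process A: level=1
    A->E: in-degree(E)=1, level(E)>=2
    A->G: in-degree(G)=0, level(G)=2, enqueue
  process G: level=2
    G->C: in-degree(C)=0, level(C)=3, enqueue
    G->E: in-degree(E)=0, level(E)=3, enqueue
  process C: level=3
  process E: level=3
All levels: A:1, B:0, C:3, D:0, E:3, F:0, G:2, H:0
level(C) = 3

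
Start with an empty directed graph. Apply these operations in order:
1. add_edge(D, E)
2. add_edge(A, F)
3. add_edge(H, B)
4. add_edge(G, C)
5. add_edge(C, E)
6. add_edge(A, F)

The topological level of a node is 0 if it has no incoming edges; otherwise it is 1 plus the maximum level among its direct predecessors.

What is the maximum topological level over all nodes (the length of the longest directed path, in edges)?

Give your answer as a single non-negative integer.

Answer: 2

Derivation:
Op 1: add_edge(D, E). Edges now: 1
Op 2: add_edge(A, F). Edges now: 2
Op 3: add_edge(H, B). Edges now: 3
Op 4: add_edge(G, C). Edges now: 4
Op 5: add_edge(C, E). Edges now: 5
Op 6: add_edge(A, F) (duplicate, no change). Edges now: 5
Compute levels (Kahn BFS):
  sources (in-degree 0): A, D, G, H
  process A: level=0
    A->F: in-degree(F)=0, level(F)=1, enqueue
  process D: level=0
    D->E: in-degree(E)=1, level(E)>=1
  process G: level=0
    G->C: in-degree(C)=0, level(C)=1, enqueue
  process H: level=0
    H->B: in-degree(B)=0, level(B)=1, enqueue
  process F: level=1
  process C: level=1
    C->E: in-degree(E)=0, level(E)=2, enqueue
  process B: level=1
  process E: level=2
All levels: A:0, B:1, C:1, D:0, E:2, F:1, G:0, H:0
max level = 2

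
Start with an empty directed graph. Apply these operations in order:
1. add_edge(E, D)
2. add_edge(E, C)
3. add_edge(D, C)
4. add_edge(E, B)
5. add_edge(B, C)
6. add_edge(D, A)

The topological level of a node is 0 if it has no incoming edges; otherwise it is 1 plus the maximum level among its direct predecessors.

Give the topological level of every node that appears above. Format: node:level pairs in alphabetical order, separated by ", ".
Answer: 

Answer: A:2, B:1, C:2, D:1, E:0

Derivation:
Op 1: add_edge(E, D). Edges now: 1
Op 2: add_edge(E, C). Edges now: 2
Op 3: add_edge(D, C). Edges now: 3
Op 4: add_edge(E, B). Edges now: 4
Op 5: add_edge(B, C). Edges now: 5
Op 6: add_edge(D, A). Edges now: 6
Compute levels (Kahn BFS):
  sources (in-degree 0): E
  process E: level=0
    E->B: in-degree(B)=0, level(B)=1, enqueue
    E->C: in-degree(C)=2, level(C)>=1
    E->D: in-degree(D)=0, level(D)=1, enqueue
  process B: level=1
    B->C: in-degree(C)=1, level(C)>=2
  process D: level=1
    D->A: in-degree(A)=0, level(A)=2, enqueue
    D->C: in-degree(C)=0, level(C)=2, enqueue
  process A: level=2
  process C: level=2
All levels: A:2, B:1, C:2, D:1, E:0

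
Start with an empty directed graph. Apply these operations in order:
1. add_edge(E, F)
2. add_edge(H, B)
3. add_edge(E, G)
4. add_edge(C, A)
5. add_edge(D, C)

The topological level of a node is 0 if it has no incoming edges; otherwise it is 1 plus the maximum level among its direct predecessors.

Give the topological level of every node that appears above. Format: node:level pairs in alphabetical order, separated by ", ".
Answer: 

Op 1: add_edge(E, F). Edges now: 1
Op 2: add_edge(H, B). Edges now: 2
Op 3: add_edge(E, G). Edges now: 3
Op 4: add_edge(C, A). Edges now: 4
Op 5: add_edge(D, C). Edges now: 5
Compute levels (Kahn BFS):
  sources (in-degree 0): D, E, H
  process D: level=0
    D->C: in-degree(C)=0, level(C)=1, enqueue
  process E: level=0
    E->F: in-degree(F)=0, level(F)=1, enqueue
    E->G: in-degree(G)=0, level(G)=1, enqueue
  process H: level=0
    H->B: in-degree(B)=0, level(B)=1, enqueue
  process C: level=1
    C->A: in-degree(A)=0, level(A)=2, enqueue
  process F: level=1
  process G: level=1
  process B: level=1
  process A: level=2
All levels: A:2, B:1, C:1, D:0, E:0, F:1, G:1, H:0

Answer: A:2, B:1, C:1, D:0, E:0, F:1, G:1, H:0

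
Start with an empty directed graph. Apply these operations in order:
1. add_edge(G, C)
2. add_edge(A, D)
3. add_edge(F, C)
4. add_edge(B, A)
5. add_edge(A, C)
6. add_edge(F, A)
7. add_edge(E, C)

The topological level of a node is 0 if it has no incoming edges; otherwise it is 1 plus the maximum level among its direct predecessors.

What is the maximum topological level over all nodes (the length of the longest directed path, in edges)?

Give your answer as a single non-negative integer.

Op 1: add_edge(G, C). Edges now: 1
Op 2: add_edge(A, D). Edges now: 2
Op 3: add_edge(F, C). Edges now: 3
Op 4: add_edge(B, A). Edges now: 4
Op 5: add_edge(A, C). Edges now: 5
Op 6: add_edge(F, A). Edges now: 6
Op 7: add_edge(E, C). Edges now: 7
Compute levels (Kahn BFS):
  sources (in-degree 0): B, E, F, G
  process B: level=0
    B->A: in-degree(A)=1, level(A)>=1
  process E: level=0
    E->C: in-degree(C)=3, level(C)>=1
  process F: level=0
    F->A: in-degree(A)=0, level(A)=1, enqueue
    F->C: in-degree(C)=2, level(C)>=1
  process G: level=0
    G->C: in-degree(C)=1, level(C)>=1
  process A: level=1
    A->C: in-degree(C)=0, level(C)=2, enqueue
    A->D: in-degree(D)=0, level(D)=2, enqueue
  process C: level=2
  process D: level=2
All levels: A:1, B:0, C:2, D:2, E:0, F:0, G:0
max level = 2

Answer: 2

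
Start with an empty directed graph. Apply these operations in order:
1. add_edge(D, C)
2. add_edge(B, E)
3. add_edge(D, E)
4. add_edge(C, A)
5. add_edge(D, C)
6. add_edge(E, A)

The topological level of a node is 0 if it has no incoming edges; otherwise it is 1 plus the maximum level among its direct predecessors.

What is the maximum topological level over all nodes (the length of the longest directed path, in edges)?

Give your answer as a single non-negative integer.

Op 1: add_edge(D, C). Edges now: 1
Op 2: add_edge(B, E). Edges now: 2
Op 3: add_edge(D, E). Edges now: 3
Op 4: add_edge(C, A). Edges now: 4
Op 5: add_edge(D, C) (duplicate, no change). Edges now: 4
Op 6: add_edge(E, A). Edges now: 5
Compute levels (Kahn BFS):
  sources (in-degree 0): B, D
  process B: level=0
    B->E: in-degree(E)=1, level(E)>=1
  process D: level=0
    D->C: in-degree(C)=0, level(C)=1, enqueue
    D->E: in-degree(E)=0, level(E)=1, enqueue
  process C: level=1
    C->A: in-degree(A)=1, level(A)>=2
  process E: level=1
    E->A: in-degree(A)=0, level(A)=2, enqueue
  process A: level=2
All levels: A:2, B:0, C:1, D:0, E:1
max level = 2

Answer: 2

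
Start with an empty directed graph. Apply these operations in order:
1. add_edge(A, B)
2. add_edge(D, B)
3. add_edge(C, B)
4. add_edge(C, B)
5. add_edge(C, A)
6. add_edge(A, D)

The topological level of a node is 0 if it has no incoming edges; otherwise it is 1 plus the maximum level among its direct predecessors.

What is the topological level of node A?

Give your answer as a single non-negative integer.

Op 1: add_edge(A, B). Edges now: 1
Op 2: add_edge(D, B). Edges now: 2
Op 3: add_edge(C, B). Edges now: 3
Op 4: add_edge(C, B) (duplicate, no change). Edges now: 3
Op 5: add_edge(C, A). Edges now: 4
Op 6: add_edge(A, D). Edges now: 5
Compute levels (Kahn BFS):
  sources (in-degree 0): C
  process C: level=0
    C->A: in-degree(A)=0, level(A)=1, enqueue
    C->B: in-degree(B)=2, level(B)>=1
  process A: level=1
    A->B: in-degree(B)=1, level(B)>=2
    A->D: in-degree(D)=0, level(D)=2, enqueue
  process D: level=2
    D->B: in-degree(B)=0, level(B)=3, enqueue
  process B: level=3
All levels: A:1, B:3, C:0, D:2
level(A) = 1

Answer: 1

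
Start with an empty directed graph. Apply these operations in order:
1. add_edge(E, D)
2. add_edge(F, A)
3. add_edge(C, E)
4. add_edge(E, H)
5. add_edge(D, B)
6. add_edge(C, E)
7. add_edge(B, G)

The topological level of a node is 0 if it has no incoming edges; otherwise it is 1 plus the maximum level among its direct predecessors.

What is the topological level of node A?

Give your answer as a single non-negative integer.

Answer: 1

Derivation:
Op 1: add_edge(E, D). Edges now: 1
Op 2: add_edge(F, A). Edges now: 2
Op 3: add_edge(C, E). Edges now: 3
Op 4: add_edge(E, H). Edges now: 4
Op 5: add_edge(D, B). Edges now: 5
Op 6: add_edge(C, E) (duplicate, no change). Edges now: 5
Op 7: add_edge(B, G). Edges now: 6
Compute levels (Kahn BFS):
  sources (in-degree 0): C, F
  process C: level=0
    C->E: in-degree(E)=0, level(E)=1, enqueue
  process F: level=0
    F->A: in-degree(A)=0, level(A)=1, enqueue
  process E: level=1
    E->D: in-degree(D)=0, level(D)=2, enqueue
    E->H: in-degree(H)=0, level(H)=2, enqueue
  process A: level=1
  process D: level=2
    D->B: in-degree(B)=0, level(B)=3, enqueue
  process H: level=2
  process B: level=3
    B->G: in-degree(G)=0, level(G)=4, enqueue
  process G: level=4
All levels: A:1, B:3, C:0, D:2, E:1, F:0, G:4, H:2
level(A) = 1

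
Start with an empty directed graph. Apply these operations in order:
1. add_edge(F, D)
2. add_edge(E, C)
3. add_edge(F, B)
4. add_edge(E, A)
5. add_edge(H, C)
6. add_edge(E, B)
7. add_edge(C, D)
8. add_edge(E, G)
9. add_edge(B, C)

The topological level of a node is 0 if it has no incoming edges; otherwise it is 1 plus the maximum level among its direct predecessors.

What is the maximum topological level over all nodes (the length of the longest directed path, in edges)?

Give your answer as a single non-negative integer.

Op 1: add_edge(F, D). Edges now: 1
Op 2: add_edge(E, C). Edges now: 2
Op 3: add_edge(F, B). Edges now: 3
Op 4: add_edge(E, A). Edges now: 4
Op 5: add_edge(H, C). Edges now: 5
Op 6: add_edge(E, B). Edges now: 6
Op 7: add_edge(C, D). Edges now: 7
Op 8: add_edge(E, G). Edges now: 8
Op 9: add_edge(B, C). Edges now: 9
Compute levels (Kahn BFS):
  sources (in-degree 0): E, F, H
  process E: level=0
    E->A: in-degree(A)=0, level(A)=1, enqueue
    E->B: in-degree(B)=1, level(B)>=1
    E->C: in-degree(C)=2, level(C)>=1
    E->G: in-degree(G)=0, level(G)=1, enqueue
  process F: level=0
    F->B: in-degree(B)=0, level(B)=1, enqueue
    F->D: in-degree(D)=1, level(D)>=1
  process H: level=0
    H->C: in-degree(C)=1, level(C)>=1
  process A: level=1
  process G: level=1
  process B: level=1
    B->C: in-degree(C)=0, level(C)=2, enqueue
  process C: level=2
    C->D: in-degree(D)=0, level(D)=3, enqueue
  process D: level=3
All levels: A:1, B:1, C:2, D:3, E:0, F:0, G:1, H:0
max level = 3

Answer: 3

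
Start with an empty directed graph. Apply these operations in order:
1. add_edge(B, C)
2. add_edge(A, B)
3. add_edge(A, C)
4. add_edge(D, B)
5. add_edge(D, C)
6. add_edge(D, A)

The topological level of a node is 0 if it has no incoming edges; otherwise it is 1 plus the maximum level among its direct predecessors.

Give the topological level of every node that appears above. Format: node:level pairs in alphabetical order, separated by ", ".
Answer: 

Op 1: add_edge(B, C). Edges now: 1
Op 2: add_edge(A, B). Edges now: 2
Op 3: add_edge(A, C). Edges now: 3
Op 4: add_edge(D, B). Edges now: 4
Op 5: add_edge(D, C). Edges now: 5
Op 6: add_edge(D, A). Edges now: 6
Compute levels (Kahn BFS):
  sources (in-degree 0): D
  process D: level=0
    D->A: in-degree(A)=0, level(A)=1, enqueue
    D->B: in-degree(B)=1, level(B)>=1
    D->C: in-degree(C)=2, level(C)>=1
  process A: level=1
    A->B: in-degree(B)=0, level(B)=2, enqueue
    A->C: in-degree(C)=1, level(C)>=2
  process B: level=2
    B->C: in-degree(C)=0, level(C)=3, enqueue
  process C: level=3
All levels: A:1, B:2, C:3, D:0

Answer: A:1, B:2, C:3, D:0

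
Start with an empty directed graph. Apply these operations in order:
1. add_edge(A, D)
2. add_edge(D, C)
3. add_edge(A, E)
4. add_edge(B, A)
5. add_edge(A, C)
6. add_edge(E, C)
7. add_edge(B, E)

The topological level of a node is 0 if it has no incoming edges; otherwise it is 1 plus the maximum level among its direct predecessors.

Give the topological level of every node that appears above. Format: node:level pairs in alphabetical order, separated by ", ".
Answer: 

Op 1: add_edge(A, D). Edges now: 1
Op 2: add_edge(D, C). Edges now: 2
Op 3: add_edge(A, E). Edges now: 3
Op 4: add_edge(B, A). Edges now: 4
Op 5: add_edge(A, C). Edges now: 5
Op 6: add_edge(E, C). Edges now: 6
Op 7: add_edge(B, E). Edges now: 7
Compute levels (Kahn BFS):
  sources (in-degree 0): B
  process B: level=0
    B->A: in-degree(A)=0, level(A)=1, enqueue
    B->E: in-degree(E)=1, level(E)>=1
  process A: level=1
    A->C: in-degree(C)=2, level(C)>=2
    A->D: in-degree(D)=0, level(D)=2, enqueue
    A->E: in-degree(E)=0, level(E)=2, enqueue
  process D: level=2
    D->C: in-degree(C)=1, level(C)>=3
  process E: level=2
    E->C: in-degree(C)=0, level(C)=3, enqueue
  process C: level=3
All levels: A:1, B:0, C:3, D:2, E:2

Answer: A:1, B:0, C:3, D:2, E:2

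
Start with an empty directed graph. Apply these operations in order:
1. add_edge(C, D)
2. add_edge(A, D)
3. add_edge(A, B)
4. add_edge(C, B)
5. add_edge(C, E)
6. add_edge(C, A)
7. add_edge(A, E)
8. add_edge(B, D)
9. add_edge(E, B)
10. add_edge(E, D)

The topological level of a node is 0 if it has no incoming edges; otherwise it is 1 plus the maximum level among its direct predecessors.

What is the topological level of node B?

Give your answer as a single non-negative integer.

Op 1: add_edge(C, D). Edges now: 1
Op 2: add_edge(A, D). Edges now: 2
Op 3: add_edge(A, B). Edges now: 3
Op 4: add_edge(C, B). Edges now: 4
Op 5: add_edge(C, E). Edges now: 5
Op 6: add_edge(C, A). Edges now: 6
Op 7: add_edge(A, E). Edges now: 7
Op 8: add_edge(B, D). Edges now: 8
Op 9: add_edge(E, B). Edges now: 9
Op 10: add_edge(E, D). Edges now: 10
Compute levels (Kahn BFS):
  sources (in-degree 0): C
  process C: level=0
    C->A: in-degree(A)=0, level(A)=1, enqueue
    C->B: in-degree(B)=2, level(B)>=1
    C->D: in-degree(D)=3, level(D)>=1
    C->E: in-degree(E)=1, level(E)>=1
  process A: level=1
    A->B: in-degree(B)=1, level(B)>=2
    A->D: in-degree(D)=2, level(D)>=2
    A->E: in-degree(E)=0, level(E)=2, enqueue
  process E: level=2
    E->B: in-degree(B)=0, level(B)=3, enqueue
    E->D: in-degree(D)=1, level(D)>=3
  process B: level=3
    B->D: in-degree(D)=0, level(D)=4, enqueue
  process D: level=4
All levels: A:1, B:3, C:0, D:4, E:2
level(B) = 3

Answer: 3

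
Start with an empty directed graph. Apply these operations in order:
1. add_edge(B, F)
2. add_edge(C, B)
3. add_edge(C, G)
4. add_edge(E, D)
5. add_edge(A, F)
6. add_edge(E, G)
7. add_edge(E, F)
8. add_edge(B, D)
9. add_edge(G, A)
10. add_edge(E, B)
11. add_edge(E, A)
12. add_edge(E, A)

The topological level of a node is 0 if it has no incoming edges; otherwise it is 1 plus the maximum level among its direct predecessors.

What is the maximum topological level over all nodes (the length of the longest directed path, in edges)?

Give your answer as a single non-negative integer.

Answer: 3

Derivation:
Op 1: add_edge(B, F). Edges now: 1
Op 2: add_edge(C, B). Edges now: 2
Op 3: add_edge(C, G). Edges now: 3
Op 4: add_edge(E, D). Edges now: 4
Op 5: add_edge(A, F). Edges now: 5
Op 6: add_edge(E, G). Edges now: 6
Op 7: add_edge(E, F). Edges now: 7
Op 8: add_edge(B, D). Edges now: 8
Op 9: add_edge(G, A). Edges now: 9
Op 10: add_edge(E, B). Edges now: 10
Op 11: add_edge(E, A). Edges now: 11
Op 12: add_edge(E, A) (duplicate, no change). Edges now: 11
Compute levels (Kahn BFS):
  sources (in-degree 0): C, E
  process C: level=0
    C->B: in-degree(B)=1, level(B)>=1
    C->G: in-degree(G)=1, level(G)>=1
  process E: level=0
    E->A: in-degree(A)=1, level(A)>=1
    E->B: in-degree(B)=0, level(B)=1, enqueue
    E->D: in-degree(D)=1, level(D)>=1
    E->F: in-degree(F)=2, level(F)>=1
    E->G: in-degree(G)=0, level(G)=1, enqueue
  process B: level=1
    B->D: in-degree(D)=0, level(D)=2, enqueue
    B->F: in-degree(F)=1, level(F)>=2
  process G: level=1
    G->A: in-degree(A)=0, level(A)=2, enqueue
  process D: level=2
  process A: level=2
    A->F: in-degree(F)=0, level(F)=3, enqueue
  process F: level=3
All levels: A:2, B:1, C:0, D:2, E:0, F:3, G:1
max level = 3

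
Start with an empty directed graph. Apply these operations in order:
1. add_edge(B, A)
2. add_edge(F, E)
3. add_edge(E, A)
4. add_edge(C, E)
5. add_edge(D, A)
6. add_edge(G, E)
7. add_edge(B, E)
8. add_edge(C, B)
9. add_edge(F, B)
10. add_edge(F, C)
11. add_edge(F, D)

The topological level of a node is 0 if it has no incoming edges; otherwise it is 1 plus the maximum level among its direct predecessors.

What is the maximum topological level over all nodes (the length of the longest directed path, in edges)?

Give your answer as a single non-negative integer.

Op 1: add_edge(B, A). Edges now: 1
Op 2: add_edge(F, E). Edges now: 2
Op 3: add_edge(E, A). Edges now: 3
Op 4: add_edge(C, E). Edges now: 4
Op 5: add_edge(D, A). Edges now: 5
Op 6: add_edge(G, E). Edges now: 6
Op 7: add_edge(B, E). Edges now: 7
Op 8: add_edge(C, B). Edges now: 8
Op 9: add_edge(F, B). Edges now: 9
Op 10: add_edge(F, C). Edges now: 10
Op 11: add_edge(F, D). Edges now: 11
Compute levels (Kahn BFS):
  sources (in-degree 0): F, G
  process F: level=0
    F->B: in-degree(B)=1, level(B)>=1
    F->C: in-degree(C)=0, level(C)=1, enqueue
    F->D: in-degree(D)=0, level(D)=1, enqueue
    F->E: in-degree(E)=3, level(E)>=1
  process G: level=0
    G->E: in-degree(E)=2, level(E)>=1
  process C: level=1
    C->B: in-degree(B)=0, level(B)=2, enqueue
    C->E: in-degree(E)=1, level(E)>=2
  process D: level=1
    D->A: in-degree(A)=2, level(A)>=2
  process B: level=2
    B->A: in-degree(A)=1, level(A)>=3
    B->E: in-degree(E)=0, level(E)=3, enqueue
  process E: level=3
    E->A: in-degree(A)=0, level(A)=4, enqueue
  process A: level=4
All levels: A:4, B:2, C:1, D:1, E:3, F:0, G:0
max level = 4

Answer: 4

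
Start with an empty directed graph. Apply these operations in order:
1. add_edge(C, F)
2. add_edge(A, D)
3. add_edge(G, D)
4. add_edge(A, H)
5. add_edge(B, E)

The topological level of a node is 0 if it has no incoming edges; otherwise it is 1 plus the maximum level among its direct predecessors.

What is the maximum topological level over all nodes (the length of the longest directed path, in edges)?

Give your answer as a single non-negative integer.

Answer: 1

Derivation:
Op 1: add_edge(C, F). Edges now: 1
Op 2: add_edge(A, D). Edges now: 2
Op 3: add_edge(G, D). Edges now: 3
Op 4: add_edge(A, H). Edges now: 4
Op 5: add_edge(B, E). Edges now: 5
Compute levels (Kahn BFS):
  sources (in-degree 0): A, B, C, G
  process A: level=0
    A->D: in-degree(D)=1, level(D)>=1
    A->H: in-degree(H)=0, level(H)=1, enqueue
  process B: level=0
    B->E: in-degree(E)=0, level(E)=1, enqueue
  process C: level=0
    C->F: in-degree(F)=0, level(F)=1, enqueue
  process G: level=0
    G->D: in-degree(D)=0, level(D)=1, enqueue
  process H: level=1
  process E: level=1
  process F: level=1
  process D: level=1
All levels: A:0, B:0, C:0, D:1, E:1, F:1, G:0, H:1
max level = 1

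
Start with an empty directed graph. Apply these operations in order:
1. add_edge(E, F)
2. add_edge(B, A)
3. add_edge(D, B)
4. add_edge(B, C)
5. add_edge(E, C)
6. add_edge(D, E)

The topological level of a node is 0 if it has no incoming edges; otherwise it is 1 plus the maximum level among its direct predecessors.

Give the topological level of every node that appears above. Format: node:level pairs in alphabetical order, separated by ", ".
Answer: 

Op 1: add_edge(E, F). Edges now: 1
Op 2: add_edge(B, A). Edges now: 2
Op 3: add_edge(D, B). Edges now: 3
Op 4: add_edge(B, C). Edges now: 4
Op 5: add_edge(E, C). Edges now: 5
Op 6: add_edge(D, E). Edges now: 6
Compute levels (Kahn BFS):
  sources (in-degree 0): D
  process D: level=0
    D->B: in-degree(B)=0, level(B)=1, enqueue
    D->E: in-degree(E)=0, level(E)=1, enqueue
  process B: level=1
    B->A: in-degree(A)=0, level(A)=2, enqueue
    B->C: in-degree(C)=1, level(C)>=2
  process E: level=1
    E->C: in-degree(C)=0, level(C)=2, enqueue
    E->F: in-degree(F)=0, level(F)=2, enqueue
  process A: level=2
  process C: level=2
  process F: level=2
All levels: A:2, B:1, C:2, D:0, E:1, F:2

Answer: A:2, B:1, C:2, D:0, E:1, F:2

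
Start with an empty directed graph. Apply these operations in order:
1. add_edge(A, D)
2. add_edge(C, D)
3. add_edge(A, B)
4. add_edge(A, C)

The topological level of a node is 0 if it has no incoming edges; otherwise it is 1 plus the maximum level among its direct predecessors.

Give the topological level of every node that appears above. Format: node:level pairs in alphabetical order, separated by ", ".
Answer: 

Answer: A:0, B:1, C:1, D:2

Derivation:
Op 1: add_edge(A, D). Edges now: 1
Op 2: add_edge(C, D). Edges now: 2
Op 3: add_edge(A, B). Edges now: 3
Op 4: add_edge(A, C). Edges now: 4
Compute levels (Kahn BFS):
  sources (in-degree 0): A
  process A: level=0
    A->B: in-degree(B)=0, level(B)=1, enqueue
    A->C: in-degree(C)=0, level(C)=1, enqueue
    A->D: in-degree(D)=1, level(D)>=1
  process B: level=1
  process C: level=1
    C->D: in-degree(D)=0, level(D)=2, enqueue
  process D: level=2
All levels: A:0, B:1, C:1, D:2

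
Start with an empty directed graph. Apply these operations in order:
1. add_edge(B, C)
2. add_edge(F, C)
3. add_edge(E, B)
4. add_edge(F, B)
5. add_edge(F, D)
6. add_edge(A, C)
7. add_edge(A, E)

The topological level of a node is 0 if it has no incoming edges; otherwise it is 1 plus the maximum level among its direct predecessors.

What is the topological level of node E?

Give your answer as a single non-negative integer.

Answer: 1

Derivation:
Op 1: add_edge(B, C). Edges now: 1
Op 2: add_edge(F, C). Edges now: 2
Op 3: add_edge(E, B). Edges now: 3
Op 4: add_edge(F, B). Edges now: 4
Op 5: add_edge(F, D). Edges now: 5
Op 6: add_edge(A, C). Edges now: 6
Op 7: add_edge(A, E). Edges now: 7
Compute levels (Kahn BFS):
  sources (in-degree 0): A, F
  process A: level=0
    A->C: in-degree(C)=2, level(C)>=1
    A->E: in-degree(E)=0, level(E)=1, enqueue
  process F: level=0
    F->B: in-degree(B)=1, level(B)>=1
    F->C: in-degree(C)=1, level(C)>=1
    F->D: in-degree(D)=0, level(D)=1, enqueue
  process E: level=1
    E->B: in-degree(B)=0, level(B)=2, enqueue
  process D: level=1
  process B: level=2
    B->C: in-degree(C)=0, level(C)=3, enqueue
  process C: level=3
All levels: A:0, B:2, C:3, D:1, E:1, F:0
level(E) = 1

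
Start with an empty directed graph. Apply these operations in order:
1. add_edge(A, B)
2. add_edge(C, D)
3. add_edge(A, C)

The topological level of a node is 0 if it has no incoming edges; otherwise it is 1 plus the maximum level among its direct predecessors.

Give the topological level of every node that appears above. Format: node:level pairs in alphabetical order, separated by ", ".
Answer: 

Answer: A:0, B:1, C:1, D:2

Derivation:
Op 1: add_edge(A, B). Edges now: 1
Op 2: add_edge(C, D). Edges now: 2
Op 3: add_edge(A, C). Edges now: 3
Compute levels (Kahn BFS):
  sources (in-degree 0): A
  process A: level=0
    A->B: in-degree(B)=0, level(B)=1, enqueue
    A->C: in-degree(C)=0, level(C)=1, enqueue
  process B: level=1
  process C: level=1
    C->D: in-degree(D)=0, level(D)=2, enqueue
  process D: level=2
All levels: A:0, B:1, C:1, D:2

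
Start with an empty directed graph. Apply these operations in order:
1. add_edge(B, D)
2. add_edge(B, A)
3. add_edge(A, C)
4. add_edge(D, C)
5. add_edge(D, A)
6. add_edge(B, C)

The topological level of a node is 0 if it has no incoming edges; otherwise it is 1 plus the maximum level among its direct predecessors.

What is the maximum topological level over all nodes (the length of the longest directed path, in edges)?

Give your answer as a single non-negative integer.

Op 1: add_edge(B, D). Edges now: 1
Op 2: add_edge(B, A). Edges now: 2
Op 3: add_edge(A, C). Edges now: 3
Op 4: add_edge(D, C). Edges now: 4
Op 5: add_edge(D, A). Edges now: 5
Op 6: add_edge(B, C). Edges now: 6
Compute levels (Kahn BFS):
  sources (in-degree 0): B
  process B: level=0
    B->A: in-degree(A)=1, level(A)>=1
    B->C: in-degree(C)=2, level(C)>=1
    B->D: in-degree(D)=0, level(D)=1, enqueue
  process D: level=1
    D->A: in-degree(A)=0, level(A)=2, enqueue
    D->C: in-degree(C)=1, level(C)>=2
  process A: level=2
    A->C: in-degree(C)=0, level(C)=3, enqueue
  process C: level=3
All levels: A:2, B:0, C:3, D:1
max level = 3

Answer: 3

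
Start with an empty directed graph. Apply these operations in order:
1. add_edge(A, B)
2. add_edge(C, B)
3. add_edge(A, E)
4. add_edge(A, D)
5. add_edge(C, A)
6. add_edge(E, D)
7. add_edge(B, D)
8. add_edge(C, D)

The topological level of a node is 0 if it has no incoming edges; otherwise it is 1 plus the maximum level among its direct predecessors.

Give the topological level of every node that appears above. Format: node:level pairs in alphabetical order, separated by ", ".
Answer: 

Op 1: add_edge(A, B). Edges now: 1
Op 2: add_edge(C, B). Edges now: 2
Op 3: add_edge(A, E). Edges now: 3
Op 4: add_edge(A, D). Edges now: 4
Op 5: add_edge(C, A). Edges now: 5
Op 6: add_edge(E, D). Edges now: 6
Op 7: add_edge(B, D). Edges now: 7
Op 8: add_edge(C, D). Edges now: 8
Compute levels (Kahn BFS):
  sources (in-degree 0): C
  process C: level=0
    C->A: in-degree(A)=0, level(A)=1, enqueue
    C->B: in-degree(B)=1, level(B)>=1
    C->D: in-degree(D)=3, level(D)>=1
  process A: level=1
    A->B: in-degree(B)=0, level(B)=2, enqueue
    A->D: in-degree(D)=2, level(D)>=2
    A->E: in-degree(E)=0, level(E)=2, enqueue
  process B: level=2
    B->D: in-degree(D)=1, level(D)>=3
  process E: level=2
    E->D: in-degree(D)=0, level(D)=3, enqueue
  process D: level=3
All levels: A:1, B:2, C:0, D:3, E:2

Answer: A:1, B:2, C:0, D:3, E:2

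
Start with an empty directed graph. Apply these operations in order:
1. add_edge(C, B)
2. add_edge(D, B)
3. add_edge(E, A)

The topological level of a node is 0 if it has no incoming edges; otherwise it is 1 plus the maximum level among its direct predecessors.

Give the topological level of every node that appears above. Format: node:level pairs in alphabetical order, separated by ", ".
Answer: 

Answer: A:1, B:1, C:0, D:0, E:0

Derivation:
Op 1: add_edge(C, B). Edges now: 1
Op 2: add_edge(D, B). Edges now: 2
Op 3: add_edge(E, A). Edges now: 3
Compute levels (Kahn BFS):
  sources (in-degree 0): C, D, E
  process C: level=0
    C->B: in-degree(B)=1, level(B)>=1
  process D: level=0
    D->B: in-degree(B)=0, level(B)=1, enqueue
  process E: level=0
    E->A: in-degree(A)=0, level(A)=1, enqueue
  process B: level=1
  process A: level=1
All levels: A:1, B:1, C:0, D:0, E:0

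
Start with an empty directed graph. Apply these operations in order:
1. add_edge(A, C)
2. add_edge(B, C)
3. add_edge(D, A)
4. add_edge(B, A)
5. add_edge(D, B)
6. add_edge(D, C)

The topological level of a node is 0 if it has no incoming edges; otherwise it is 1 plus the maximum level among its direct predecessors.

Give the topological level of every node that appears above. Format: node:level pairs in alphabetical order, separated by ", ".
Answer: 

Op 1: add_edge(A, C). Edges now: 1
Op 2: add_edge(B, C). Edges now: 2
Op 3: add_edge(D, A). Edges now: 3
Op 4: add_edge(B, A). Edges now: 4
Op 5: add_edge(D, B). Edges now: 5
Op 6: add_edge(D, C). Edges now: 6
Compute levels (Kahn BFS):
  sources (in-degree 0): D
  process D: level=0
    D->A: in-degree(A)=1, level(A)>=1
    D->B: in-degree(B)=0, level(B)=1, enqueue
    D->C: in-degree(C)=2, level(C)>=1
  process B: level=1
    B->A: in-degree(A)=0, level(A)=2, enqueue
    B->C: in-degree(C)=1, level(C)>=2
  process A: level=2
    A->C: in-degree(C)=0, level(C)=3, enqueue
  process C: level=3
All levels: A:2, B:1, C:3, D:0

Answer: A:2, B:1, C:3, D:0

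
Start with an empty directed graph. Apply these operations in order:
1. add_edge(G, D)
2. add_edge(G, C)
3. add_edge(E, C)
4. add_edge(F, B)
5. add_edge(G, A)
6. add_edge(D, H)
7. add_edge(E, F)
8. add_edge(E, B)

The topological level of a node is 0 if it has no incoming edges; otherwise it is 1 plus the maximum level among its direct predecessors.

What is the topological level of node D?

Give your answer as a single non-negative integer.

Op 1: add_edge(G, D). Edges now: 1
Op 2: add_edge(G, C). Edges now: 2
Op 3: add_edge(E, C). Edges now: 3
Op 4: add_edge(F, B). Edges now: 4
Op 5: add_edge(G, A). Edges now: 5
Op 6: add_edge(D, H). Edges now: 6
Op 7: add_edge(E, F). Edges now: 7
Op 8: add_edge(E, B). Edges now: 8
Compute levels (Kahn BFS):
  sources (in-degree 0): E, G
  process E: level=0
    E->B: in-degree(B)=1, level(B)>=1
    E->C: in-degree(C)=1, level(C)>=1
    E->F: in-degree(F)=0, level(F)=1, enqueue
  process G: level=0
    G->A: in-degree(A)=0, level(A)=1, enqueue
    G->C: in-degree(C)=0, level(C)=1, enqueue
    G->D: in-degree(D)=0, level(D)=1, enqueue
  process F: level=1
    F->B: in-degree(B)=0, level(B)=2, enqueue
  process A: level=1
  process C: level=1
  process D: level=1
    D->H: in-degree(H)=0, level(H)=2, enqueue
  process B: level=2
  process H: level=2
All levels: A:1, B:2, C:1, D:1, E:0, F:1, G:0, H:2
level(D) = 1

Answer: 1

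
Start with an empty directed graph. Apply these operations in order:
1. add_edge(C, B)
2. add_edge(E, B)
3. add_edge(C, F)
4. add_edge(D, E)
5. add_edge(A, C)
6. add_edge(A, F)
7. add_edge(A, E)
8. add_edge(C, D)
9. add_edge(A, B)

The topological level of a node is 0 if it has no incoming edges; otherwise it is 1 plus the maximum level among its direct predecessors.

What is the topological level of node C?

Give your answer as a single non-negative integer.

Answer: 1

Derivation:
Op 1: add_edge(C, B). Edges now: 1
Op 2: add_edge(E, B). Edges now: 2
Op 3: add_edge(C, F). Edges now: 3
Op 4: add_edge(D, E). Edges now: 4
Op 5: add_edge(A, C). Edges now: 5
Op 6: add_edge(A, F). Edges now: 6
Op 7: add_edge(A, E). Edges now: 7
Op 8: add_edge(C, D). Edges now: 8
Op 9: add_edge(A, B). Edges now: 9
Compute levels (Kahn BFS):
  sources (in-degree 0): A
  process A: level=0
    A->B: in-degree(B)=2, level(B)>=1
    A->C: in-degree(C)=0, level(C)=1, enqueue
    A->E: in-degree(E)=1, level(E)>=1
    A->F: in-degree(F)=1, level(F)>=1
  process C: level=1
    C->B: in-degree(B)=1, level(B)>=2
    C->D: in-degree(D)=0, level(D)=2, enqueue
    C->F: in-degree(F)=0, level(F)=2, enqueue
  process D: level=2
    D->E: in-degree(E)=0, level(E)=3, enqueue
  process F: level=2
  process E: level=3
    E->B: in-degree(B)=0, level(B)=4, enqueue
  process B: level=4
All levels: A:0, B:4, C:1, D:2, E:3, F:2
level(C) = 1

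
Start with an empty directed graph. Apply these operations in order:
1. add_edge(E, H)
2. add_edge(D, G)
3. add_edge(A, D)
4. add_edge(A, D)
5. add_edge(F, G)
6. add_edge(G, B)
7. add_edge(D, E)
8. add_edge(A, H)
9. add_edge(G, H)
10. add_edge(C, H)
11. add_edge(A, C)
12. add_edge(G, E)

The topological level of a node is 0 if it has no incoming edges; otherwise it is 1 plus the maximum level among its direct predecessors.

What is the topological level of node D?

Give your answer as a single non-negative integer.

Op 1: add_edge(E, H). Edges now: 1
Op 2: add_edge(D, G). Edges now: 2
Op 3: add_edge(A, D). Edges now: 3
Op 4: add_edge(A, D) (duplicate, no change). Edges now: 3
Op 5: add_edge(F, G). Edges now: 4
Op 6: add_edge(G, B). Edges now: 5
Op 7: add_edge(D, E). Edges now: 6
Op 8: add_edge(A, H). Edges now: 7
Op 9: add_edge(G, H). Edges now: 8
Op 10: add_edge(C, H). Edges now: 9
Op 11: add_edge(A, C). Edges now: 10
Op 12: add_edge(G, E). Edges now: 11
Compute levels (Kahn BFS):
  sources (in-degree 0): A, F
  process A: level=0
    A->C: in-degree(C)=0, level(C)=1, enqueue
    A->D: in-degree(D)=0, level(D)=1, enqueue
    A->H: in-degree(H)=3, level(H)>=1
  process F: level=0
    F->G: in-degree(G)=1, level(G)>=1
  process C: level=1
    C->H: in-degree(H)=2, level(H)>=2
  process D: level=1
    D->E: in-degree(E)=1, level(E)>=2
    D->G: in-degree(G)=0, level(G)=2, enqueue
  process G: level=2
    G->B: in-degree(B)=0, level(B)=3, enqueue
    G->E: in-degree(E)=0, level(E)=3, enqueue
    G->H: in-degree(H)=1, level(H)>=3
  process B: level=3
  process E: level=3
    E->H: in-degree(H)=0, level(H)=4, enqueue
  process H: level=4
All levels: A:0, B:3, C:1, D:1, E:3, F:0, G:2, H:4
level(D) = 1

Answer: 1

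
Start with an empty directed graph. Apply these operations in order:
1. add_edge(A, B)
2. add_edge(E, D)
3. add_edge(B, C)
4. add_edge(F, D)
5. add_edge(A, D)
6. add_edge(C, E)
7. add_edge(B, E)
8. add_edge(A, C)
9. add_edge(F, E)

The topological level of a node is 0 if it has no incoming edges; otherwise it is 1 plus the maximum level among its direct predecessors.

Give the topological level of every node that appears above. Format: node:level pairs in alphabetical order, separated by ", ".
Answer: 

Op 1: add_edge(A, B). Edges now: 1
Op 2: add_edge(E, D). Edges now: 2
Op 3: add_edge(B, C). Edges now: 3
Op 4: add_edge(F, D). Edges now: 4
Op 5: add_edge(A, D). Edges now: 5
Op 6: add_edge(C, E). Edges now: 6
Op 7: add_edge(B, E). Edges now: 7
Op 8: add_edge(A, C). Edges now: 8
Op 9: add_edge(F, E). Edges now: 9
Compute levels (Kahn BFS):
  sources (in-degree 0): A, F
  process A: level=0
    A->B: in-degree(B)=0, level(B)=1, enqueue
    A->C: in-degree(C)=1, level(C)>=1
    A->D: in-degree(D)=2, level(D)>=1
  process F: level=0
    F->D: in-degree(D)=1, level(D)>=1
    F->E: in-degree(E)=2, level(E)>=1
  process B: level=1
    B->C: in-degree(C)=0, level(C)=2, enqueue
    B->E: in-degree(E)=1, level(E)>=2
  process C: level=2
    C->E: in-degree(E)=0, level(E)=3, enqueue
  process E: level=3
    E->D: in-degree(D)=0, level(D)=4, enqueue
  process D: level=4
All levels: A:0, B:1, C:2, D:4, E:3, F:0

Answer: A:0, B:1, C:2, D:4, E:3, F:0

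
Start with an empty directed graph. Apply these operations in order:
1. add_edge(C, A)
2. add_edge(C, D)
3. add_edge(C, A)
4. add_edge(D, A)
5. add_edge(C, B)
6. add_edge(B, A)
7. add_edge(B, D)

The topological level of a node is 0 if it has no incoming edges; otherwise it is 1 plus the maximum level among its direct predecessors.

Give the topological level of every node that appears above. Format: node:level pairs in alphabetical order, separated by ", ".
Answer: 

Answer: A:3, B:1, C:0, D:2

Derivation:
Op 1: add_edge(C, A). Edges now: 1
Op 2: add_edge(C, D). Edges now: 2
Op 3: add_edge(C, A) (duplicate, no change). Edges now: 2
Op 4: add_edge(D, A). Edges now: 3
Op 5: add_edge(C, B). Edges now: 4
Op 6: add_edge(B, A). Edges now: 5
Op 7: add_edge(B, D). Edges now: 6
Compute levels (Kahn BFS):
  sources (in-degree 0): C
  process C: level=0
    C->A: in-degree(A)=2, level(A)>=1
    C->B: in-degree(B)=0, level(B)=1, enqueue
    C->D: in-degree(D)=1, level(D)>=1
  process B: level=1
    B->A: in-degree(A)=1, level(A)>=2
    B->D: in-degree(D)=0, level(D)=2, enqueue
  process D: level=2
    D->A: in-degree(A)=0, level(A)=3, enqueue
  process A: level=3
All levels: A:3, B:1, C:0, D:2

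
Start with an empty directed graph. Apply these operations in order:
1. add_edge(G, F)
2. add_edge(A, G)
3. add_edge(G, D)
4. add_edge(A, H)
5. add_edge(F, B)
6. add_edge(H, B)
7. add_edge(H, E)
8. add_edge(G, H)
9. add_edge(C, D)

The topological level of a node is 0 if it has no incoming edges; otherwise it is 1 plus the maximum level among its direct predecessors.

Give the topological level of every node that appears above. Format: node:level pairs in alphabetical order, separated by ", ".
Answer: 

Op 1: add_edge(G, F). Edges now: 1
Op 2: add_edge(A, G). Edges now: 2
Op 3: add_edge(G, D). Edges now: 3
Op 4: add_edge(A, H). Edges now: 4
Op 5: add_edge(F, B). Edges now: 5
Op 6: add_edge(H, B). Edges now: 6
Op 7: add_edge(H, E). Edges now: 7
Op 8: add_edge(G, H). Edges now: 8
Op 9: add_edge(C, D). Edges now: 9
Compute levels (Kahn BFS):
  sources (in-degree 0): A, C
  process A: level=0
    A->G: in-degree(G)=0, level(G)=1, enqueue
    A->H: in-degree(H)=1, level(H)>=1
  process C: level=0
    C->D: in-degree(D)=1, level(D)>=1
  process G: level=1
    G->D: in-degree(D)=0, level(D)=2, enqueue
    G->F: in-degree(F)=0, level(F)=2, enqueue
    G->H: in-degree(H)=0, level(H)=2, enqueue
  process D: level=2
  process F: level=2
    F->B: in-degree(B)=1, level(B)>=3
  process H: level=2
    H->B: in-degree(B)=0, level(B)=3, enqueue
    H->E: in-degree(E)=0, level(E)=3, enqueue
  process B: level=3
  process E: level=3
All levels: A:0, B:3, C:0, D:2, E:3, F:2, G:1, H:2

Answer: A:0, B:3, C:0, D:2, E:3, F:2, G:1, H:2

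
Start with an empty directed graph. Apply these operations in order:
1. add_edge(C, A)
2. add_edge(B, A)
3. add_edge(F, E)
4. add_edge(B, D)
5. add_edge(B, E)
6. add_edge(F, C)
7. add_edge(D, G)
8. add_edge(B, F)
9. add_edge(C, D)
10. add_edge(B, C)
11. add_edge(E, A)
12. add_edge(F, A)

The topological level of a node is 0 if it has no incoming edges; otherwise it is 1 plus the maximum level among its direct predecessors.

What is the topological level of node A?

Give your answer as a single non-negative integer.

Answer: 3

Derivation:
Op 1: add_edge(C, A). Edges now: 1
Op 2: add_edge(B, A). Edges now: 2
Op 3: add_edge(F, E). Edges now: 3
Op 4: add_edge(B, D). Edges now: 4
Op 5: add_edge(B, E). Edges now: 5
Op 6: add_edge(F, C). Edges now: 6
Op 7: add_edge(D, G). Edges now: 7
Op 8: add_edge(B, F). Edges now: 8
Op 9: add_edge(C, D). Edges now: 9
Op 10: add_edge(B, C). Edges now: 10
Op 11: add_edge(E, A). Edges now: 11
Op 12: add_edge(F, A). Edges now: 12
Compute levels (Kahn BFS):
  sources (in-degree 0): B
  process B: level=0
    B->A: in-degree(A)=3, level(A)>=1
    B->C: in-degree(C)=1, level(C)>=1
    B->D: in-degree(D)=1, level(D)>=1
    B->E: in-degree(E)=1, level(E)>=1
    B->F: in-degree(F)=0, level(F)=1, enqueue
  process F: level=1
    F->A: in-degree(A)=2, level(A)>=2
    F->C: in-degree(C)=0, level(C)=2, enqueue
    F->E: in-degree(E)=0, level(E)=2, enqueue
  process C: level=2
    C->A: in-degree(A)=1, level(A)>=3
    C->D: in-degree(D)=0, level(D)=3, enqueue
  process E: level=2
    E->A: in-degree(A)=0, level(A)=3, enqueue
  process D: level=3
    D->G: in-degree(G)=0, level(G)=4, enqueue
  process A: level=3
  process G: level=4
All levels: A:3, B:0, C:2, D:3, E:2, F:1, G:4
level(A) = 3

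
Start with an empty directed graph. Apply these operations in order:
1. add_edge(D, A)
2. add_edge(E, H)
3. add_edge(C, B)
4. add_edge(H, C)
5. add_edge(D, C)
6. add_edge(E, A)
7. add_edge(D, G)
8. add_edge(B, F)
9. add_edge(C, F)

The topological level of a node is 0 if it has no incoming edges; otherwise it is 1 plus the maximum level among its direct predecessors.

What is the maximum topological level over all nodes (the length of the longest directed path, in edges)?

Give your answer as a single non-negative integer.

Op 1: add_edge(D, A). Edges now: 1
Op 2: add_edge(E, H). Edges now: 2
Op 3: add_edge(C, B). Edges now: 3
Op 4: add_edge(H, C). Edges now: 4
Op 5: add_edge(D, C). Edges now: 5
Op 6: add_edge(E, A). Edges now: 6
Op 7: add_edge(D, G). Edges now: 7
Op 8: add_edge(B, F). Edges now: 8
Op 9: add_edge(C, F). Edges now: 9
Compute levels (Kahn BFS):
  sources (in-degree 0): D, E
  process D: level=0
    D->A: in-degree(A)=1, level(A)>=1
    D->C: in-degree(C)=1, level(C)>=1
    D->G: in-degree(G)=0, level(G)=1, enqueue
  process E: level=0
    E->A: in-degree(A)=0, level(A)=1, enqueue
    E->H: in-degree(H)=0, level(H)=1, enqueue
  process G: level=1
  process A: level=1
  process H: level=1
    H->C: in-degree(C)=0, level(C)=2, enqueue
  process C: level=2
    C->B: in-degree(B)=0, level(B)=3, enqueue
    C->F: in-degree(F)=1, level(F)>=3
  process B: level=3
    B->F: in-degree(F)=0, level(F)=4, enqueue
  process F: level=4
All levels: A:1, B:3, C:2, D:0, E:0, F:4, G:1, H:1
max level = 4

Answer: 4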